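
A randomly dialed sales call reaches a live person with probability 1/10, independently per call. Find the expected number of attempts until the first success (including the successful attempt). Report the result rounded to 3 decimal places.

10.000

For a geometric distribution, E[trials] = 1/p = 1/(1/10) = 10.
≈ 10.000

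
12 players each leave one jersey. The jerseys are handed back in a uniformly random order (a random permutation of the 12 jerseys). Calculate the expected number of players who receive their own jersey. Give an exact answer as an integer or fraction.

Let Xᵢ = 1 if person i gets their own jersey. For each i, P(Xᵢ=1) = 1/12.
By linearity of expectation, E[X₁+…+X_12] = 12·(1/12) = 1.

1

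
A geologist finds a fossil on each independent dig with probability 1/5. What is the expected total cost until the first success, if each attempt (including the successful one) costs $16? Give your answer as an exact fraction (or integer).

$80

E[#attempts] = 1/p = 5; E[cost] = 16·5 = 80.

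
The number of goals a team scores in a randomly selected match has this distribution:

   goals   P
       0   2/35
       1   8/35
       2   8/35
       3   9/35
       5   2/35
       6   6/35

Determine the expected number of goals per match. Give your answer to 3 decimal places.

2.771

E[X] = (2/35)·0 + (8/35)·1 + (8/35)·2 + (9/35)·3 + (2/35)·5 + (6/35)·6
     = 97/35 ≈ 2.771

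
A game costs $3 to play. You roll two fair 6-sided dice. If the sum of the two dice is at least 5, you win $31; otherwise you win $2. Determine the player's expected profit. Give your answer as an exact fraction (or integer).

139/6 dollars

E[payout] = (1/6)·2 + (5/6)·31 = 157/6
Expected profit = 157/6 − 3 = 139/6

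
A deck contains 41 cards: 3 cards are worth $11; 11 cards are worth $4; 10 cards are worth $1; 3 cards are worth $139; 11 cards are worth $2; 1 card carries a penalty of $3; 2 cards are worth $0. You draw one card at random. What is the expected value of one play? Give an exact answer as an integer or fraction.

523/41 dollars

E[payout] = (3/41)·11 + (11/41)·4 + (10/41)·1 + (3/41)·139 + (11/41)·2 + (1/41)·(-3) + (2/41)·0 = 523/41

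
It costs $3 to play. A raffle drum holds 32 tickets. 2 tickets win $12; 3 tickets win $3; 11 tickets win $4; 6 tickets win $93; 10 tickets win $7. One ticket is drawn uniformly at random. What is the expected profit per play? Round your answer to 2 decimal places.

E[payout] = (2/32)·12 + (3/32)·3 + (11/32)·4 + (6/32)·93 + (10/32)·7 = 705/32
Expected profit = 705/32 − 3 = 609/32 ≈ $19.03

$19.03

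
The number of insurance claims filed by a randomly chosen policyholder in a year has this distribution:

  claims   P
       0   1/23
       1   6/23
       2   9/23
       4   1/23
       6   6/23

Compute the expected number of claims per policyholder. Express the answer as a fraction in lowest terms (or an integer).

64/23

E[X] = (1/23)·0 + (6/23)·1 + (9/23)·2 + (1/23)·4 + (6/23)·6
     = 64/23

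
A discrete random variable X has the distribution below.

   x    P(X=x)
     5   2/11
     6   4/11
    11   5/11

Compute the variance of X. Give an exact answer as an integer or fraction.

868/121

E[X] = (2/11)·5 + (4/11)·6 + (5/11)·11 = 89/11
E[X²] = (2/11)·25 + (4/11)·36 + (5/11)·121 = 799/11
Var(X) = 799/11 − (89/11)² = 868/121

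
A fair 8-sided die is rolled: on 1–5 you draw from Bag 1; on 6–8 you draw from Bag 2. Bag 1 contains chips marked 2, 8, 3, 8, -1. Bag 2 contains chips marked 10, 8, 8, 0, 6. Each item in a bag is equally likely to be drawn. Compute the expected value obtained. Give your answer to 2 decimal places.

4.90

E[X | Bag 1] = (2 + 8 + 3 + 8 − 1)/5 = 4
E[X | Bag 2] = (10 + 8 + 8 + 0 + 6)/5 = 32/5
E[X] = (5/8)·4 + (3/8)·32/5 = 49/10 ≈ 4.90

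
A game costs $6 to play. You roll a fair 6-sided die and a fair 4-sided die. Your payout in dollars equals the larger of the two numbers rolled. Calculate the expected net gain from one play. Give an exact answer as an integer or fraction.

Distribution of the larger of the two numbers rolled: 1 w.p. 1/24, 2 w.p. 1/8, 3 w.p. 5/24, 4 w.p. 7/24, 5 w.p. 1/6, 6 w.p. 1/6
E[payout] = (1/24)·1 + (1/8)·2 + (5/24)·3 + (7/24)·4 + (1/6)·5 + (1/6)·6 = 47/12
Expected profit = 47/12 − 6 = -25/12

-25/12 dollars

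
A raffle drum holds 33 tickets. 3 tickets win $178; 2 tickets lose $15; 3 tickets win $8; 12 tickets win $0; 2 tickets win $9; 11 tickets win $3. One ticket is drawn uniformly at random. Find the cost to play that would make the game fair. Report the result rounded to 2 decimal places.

$17.55

E[payout] = (3/33)·178 + (2/33)·(-15) + (3/33)·8 + (12/33)·0 + (2/33)·9 + (11/33)·3 = 193/11
Fair fee = E[payout] = 193/11 ≈ $17.55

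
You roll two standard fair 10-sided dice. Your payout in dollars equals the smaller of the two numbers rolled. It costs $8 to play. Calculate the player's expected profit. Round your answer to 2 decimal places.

Distribution of the smaller of the two numbers rolled: 1 w.p. 19/100, 2 w.p. 17/100, 3 w.p. 3/20, 4 w.p. 13/100, 5 w.p. 11/100, 6 w.p. 9/100, …
E[payout] = (19/100)·1 + (17/100)·2 + (3/20)·3 + (13/100)·4 + (11/100)·5 + (9/100)·6 + (7/100)·7 + (1/20)·8 + (3/100)·9 + (1/100)·10 = 77/20
Expected profit = 77/20 − 8 = -83/20 ≈ -$4.15

-$4.15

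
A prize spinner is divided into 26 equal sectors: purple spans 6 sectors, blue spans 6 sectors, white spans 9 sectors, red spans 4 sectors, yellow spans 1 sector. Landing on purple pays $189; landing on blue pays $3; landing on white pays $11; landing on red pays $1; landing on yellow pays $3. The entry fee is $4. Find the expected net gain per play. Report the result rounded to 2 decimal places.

$44.38

E[payout] = (6/26)·189 + (6/26)·3 + (9/26)·11 + (4/26)·1 + (1/26)·3 = 629/13
Expected profit = 629/13 − 4 = 577/13 ≈ $44.38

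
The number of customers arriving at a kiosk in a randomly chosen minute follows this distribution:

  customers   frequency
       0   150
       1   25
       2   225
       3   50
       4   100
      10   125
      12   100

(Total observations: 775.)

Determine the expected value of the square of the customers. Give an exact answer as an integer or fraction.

Total = 775, so P(customers=0) = 150/775, etc.
E[X²] = (6/31)·0 + (1/31)·1 + (9/31)·4 + (2/31)·9 + (4/31)·16 + (5/31)·100 + (4/31)·144
     = 1195/31

1195/31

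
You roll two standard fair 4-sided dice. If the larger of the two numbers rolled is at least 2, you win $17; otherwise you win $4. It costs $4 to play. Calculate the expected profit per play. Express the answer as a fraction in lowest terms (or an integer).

E[payout] = (1/16)·4 + (15/16)·17 = 259/16
Expected profit = 259/16 − 4 = 195/16

195/16 dollars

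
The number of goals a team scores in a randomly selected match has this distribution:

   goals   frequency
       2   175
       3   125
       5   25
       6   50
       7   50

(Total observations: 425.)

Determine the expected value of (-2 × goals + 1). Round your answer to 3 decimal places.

Total = 425, so P(goals=2) = 175/425, etc.
E[-2x+1] = (7/17)·(-3) + (5/17)·(-5) + (1/17)·(-9) + (2/17)·(-11) + (2/17)·(-13)
     = -103/17 ≈ -6.059

-6.059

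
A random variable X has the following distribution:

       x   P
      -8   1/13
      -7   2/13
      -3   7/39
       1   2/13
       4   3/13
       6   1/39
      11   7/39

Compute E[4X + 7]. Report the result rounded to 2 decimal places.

10.90

E[4x+7] = (1/13)·(-25) + (2/13)·(-21) + (7/39)·(-5) + (2/13)·11 + (3/13)·23 + (1/39)·31 + (7/39)·51
     = 425/39 ≈ 10.90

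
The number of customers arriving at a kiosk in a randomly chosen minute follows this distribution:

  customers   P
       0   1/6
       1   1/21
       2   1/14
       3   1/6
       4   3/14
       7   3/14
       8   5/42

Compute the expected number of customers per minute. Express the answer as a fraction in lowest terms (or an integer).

4

E[X] = (1/6)·0 + (1/21)·1 + (1/14)·2 + (1/6)·3 + (3/14)·4 + (3/14)·7 + (5/42)·8
     = 4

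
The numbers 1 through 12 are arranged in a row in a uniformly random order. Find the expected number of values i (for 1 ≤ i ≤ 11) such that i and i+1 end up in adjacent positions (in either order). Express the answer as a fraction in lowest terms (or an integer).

11/6

For each i ∈ {1,…,11}, let Xᵢ = 1 if i and i+1 are adjacent. P(Xᵢ=1) = 2·(12−1)!/12! = 2/12.
By linearity, E[ΣXᵢ] = (11)·(2/12) = 11/6.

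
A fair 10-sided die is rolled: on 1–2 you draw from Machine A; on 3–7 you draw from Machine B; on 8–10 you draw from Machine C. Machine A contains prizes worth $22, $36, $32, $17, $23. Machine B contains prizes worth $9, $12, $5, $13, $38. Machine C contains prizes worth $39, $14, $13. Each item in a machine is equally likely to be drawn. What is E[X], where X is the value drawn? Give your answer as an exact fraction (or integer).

39/2 dollars

E[X | Machine A] = (22 + 36 + 32 + 17 + 23)/5 = 26
E[X | Machine B] = (9 + 12 + 5 + 13 + 38)/5 = 77/5
E[X | Machine C] = (39 + 14 + 13)/3 = 22
E[X] = (1/5)·26 + (1/2)·77/5 + (3/10)·22 = 39/2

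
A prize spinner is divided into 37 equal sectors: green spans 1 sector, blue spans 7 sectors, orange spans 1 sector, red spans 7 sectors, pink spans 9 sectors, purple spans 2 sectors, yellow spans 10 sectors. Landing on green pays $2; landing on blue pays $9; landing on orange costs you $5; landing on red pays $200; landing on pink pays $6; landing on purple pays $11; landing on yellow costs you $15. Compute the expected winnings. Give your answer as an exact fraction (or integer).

1386/37 dollars

E[payout] = (1/37)·2 + (7/37)·9 + (1/37)·(-5) + (7/37)·200 + (9/37)·6 + (2/37)·11 + (10/37)·(-15) = 1386/37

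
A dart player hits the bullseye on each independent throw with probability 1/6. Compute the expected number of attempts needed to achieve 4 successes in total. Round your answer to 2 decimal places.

24.00

By linearity (sum of 4 independent geometric waits), E[trials] = 4/p = 4/(1/6) = 24.
≈ 24.00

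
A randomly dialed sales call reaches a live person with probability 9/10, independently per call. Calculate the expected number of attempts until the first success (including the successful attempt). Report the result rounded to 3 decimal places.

For a geometric distribution, E[trials] = 1/p = 1/(9/10) = 10/9.
≈ 1.111

1.111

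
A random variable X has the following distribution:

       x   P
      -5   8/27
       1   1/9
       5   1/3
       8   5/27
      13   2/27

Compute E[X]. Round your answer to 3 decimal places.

E[X] = (8/27)·(-5) + (1/9)·1 + (1/3)·5 + (5/27)·8 + (2/27)·13
     = 74/27 ≈ 2.741

2.741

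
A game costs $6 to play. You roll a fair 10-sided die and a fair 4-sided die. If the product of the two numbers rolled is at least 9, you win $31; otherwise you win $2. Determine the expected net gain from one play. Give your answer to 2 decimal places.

E[payout] = (2/5)·2 + (3/5)·31 = 97/5
Expected profit = 97/5 − 6 = 67/5 ≈ $13.40

$13.40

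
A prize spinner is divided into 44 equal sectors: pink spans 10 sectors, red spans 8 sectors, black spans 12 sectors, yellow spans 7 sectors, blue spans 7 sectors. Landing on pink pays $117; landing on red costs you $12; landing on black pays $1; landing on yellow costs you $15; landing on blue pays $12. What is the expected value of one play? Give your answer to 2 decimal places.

E[payout] = (10/44)·117 + (8/44)·(-12) + (12/44)·1 + (7/44)·(-15) + (7/44)·12 = 1065/44
≈ $24.20

$24.20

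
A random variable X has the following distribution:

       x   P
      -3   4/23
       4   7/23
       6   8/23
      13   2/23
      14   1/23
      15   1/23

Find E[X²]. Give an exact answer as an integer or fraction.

1195/23

E[X²] = (4/23)·9 + (7/23)·16 + (8/23)·36 + (2/23)·169 + (1/23)·196 + (1/23)·225
     = 1195/23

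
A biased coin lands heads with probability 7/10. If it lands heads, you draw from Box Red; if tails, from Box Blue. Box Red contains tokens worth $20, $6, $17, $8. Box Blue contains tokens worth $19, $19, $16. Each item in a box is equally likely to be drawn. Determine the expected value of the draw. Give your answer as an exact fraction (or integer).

E[X | Box Red] = (20 + 6 + 17 + 8)/4 = 51/4
E[X | Box Blue] = (19 + 19 + 16)/3 = 18
E[X] = (7/10)·51/4 + (3/10)·18 = 573/40

573/40 dollars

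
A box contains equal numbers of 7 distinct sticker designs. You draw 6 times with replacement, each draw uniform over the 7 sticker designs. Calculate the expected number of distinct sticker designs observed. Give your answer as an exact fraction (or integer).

Let Xⱼ=1 if type j appears at least once. P(Xⱼ=1) = 1 − ((7−1)/7)^6 = 70993/117649.
E[#distinct] = 7·70993/117649 = 70993/16807.

70993/16807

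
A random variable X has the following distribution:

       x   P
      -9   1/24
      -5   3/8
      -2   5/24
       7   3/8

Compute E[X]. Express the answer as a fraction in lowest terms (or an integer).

-1/24

E[X] = (1/24)·(-9) + (3/8)·(-5) + (5/24)·(-2) + (3/8)·7
     = -1/24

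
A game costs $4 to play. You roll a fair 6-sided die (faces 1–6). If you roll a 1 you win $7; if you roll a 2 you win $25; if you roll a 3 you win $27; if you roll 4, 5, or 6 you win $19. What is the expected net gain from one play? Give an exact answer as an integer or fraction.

46/3 dollars

E[payout] = (1/6)·7 + (1/2)·19 + (1/6)·25 + (1/6)·27 = 58/3
Expected profit = 58/3 − 4 = 46/3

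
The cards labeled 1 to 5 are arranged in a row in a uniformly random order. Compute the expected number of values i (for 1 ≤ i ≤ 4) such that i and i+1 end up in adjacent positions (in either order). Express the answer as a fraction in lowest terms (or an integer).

8/5

For each i ∈ {1,…,4}, let Xᵢ = 1 if i and i+1 are adjacent. P(Xᵢ=1) = 2·(5−1)!/5! = 2/5.
By linearity, E[ΣXᵢ] = (4)·(2/5) = 8/5.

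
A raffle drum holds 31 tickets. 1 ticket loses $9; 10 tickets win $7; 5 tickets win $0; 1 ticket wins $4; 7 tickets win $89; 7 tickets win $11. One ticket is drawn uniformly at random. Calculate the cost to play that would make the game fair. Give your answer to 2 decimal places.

$24.68

E[payout] = (1/31)·(-9) + (10/31)·7 + (5/31)·0 + (1/31)·4 + (7/31)·89 + (7/31)·11 = 765/31
Fair fee = E[payout] = 765/31 ≈ $24.68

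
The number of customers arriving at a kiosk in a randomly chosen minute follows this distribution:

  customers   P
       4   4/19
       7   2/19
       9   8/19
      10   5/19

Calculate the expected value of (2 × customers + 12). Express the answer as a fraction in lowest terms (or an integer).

E[2x+12] = (4/19)·20 + (2/19)·26 + (8/19)·30 + (5/19)·32
     = 28

28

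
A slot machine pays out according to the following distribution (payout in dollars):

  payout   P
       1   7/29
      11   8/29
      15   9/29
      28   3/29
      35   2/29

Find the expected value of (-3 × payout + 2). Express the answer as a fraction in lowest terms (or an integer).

-1094/29

E[-3x+2] = (7/29)·(-1) + (8/29)·(-31) + (9/29)·(-43) + (3/29)·(-82) + (2/29)·(-103)
     = -1094/29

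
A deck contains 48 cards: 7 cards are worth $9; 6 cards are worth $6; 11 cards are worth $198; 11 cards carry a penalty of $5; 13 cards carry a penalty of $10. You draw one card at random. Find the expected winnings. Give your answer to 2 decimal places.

E[payout] = (7/48)·9 + (6/48)·6 + (11/48)·198 + (11/48)·(-5) + (13/48)·(-10) = 523/12
≈ $43.58

$43.58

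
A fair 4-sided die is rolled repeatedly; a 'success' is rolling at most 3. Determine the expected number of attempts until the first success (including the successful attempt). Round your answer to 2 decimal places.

1.33

For a geometric distribution, E[trials] = 1/p = 1/(3/4) = 4/3.
≈ 1.33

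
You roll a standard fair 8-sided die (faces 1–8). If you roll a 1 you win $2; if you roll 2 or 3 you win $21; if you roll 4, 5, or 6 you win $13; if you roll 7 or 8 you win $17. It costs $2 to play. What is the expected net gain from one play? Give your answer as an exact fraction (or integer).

101/8 dollars

E[payout] = (1/8)·2 + (3/8)·13 + (1/4)·17 + (1/4)·21 = 117/8
Expected profit = 117/8 − 2 = 101/8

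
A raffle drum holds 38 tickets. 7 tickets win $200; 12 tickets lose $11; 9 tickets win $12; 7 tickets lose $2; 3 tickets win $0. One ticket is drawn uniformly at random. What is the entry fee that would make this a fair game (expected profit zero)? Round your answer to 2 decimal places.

$35.84

E[payout] = (7/38)·200 + (12/38)·(-11) + (9/38)·12 + (7/38)·(-2) + (3/38)·0 = 681/19
Fair fee = E[payout] = 681/19 ≈ $35.84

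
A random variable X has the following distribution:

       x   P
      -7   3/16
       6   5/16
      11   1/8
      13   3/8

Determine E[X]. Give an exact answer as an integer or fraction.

109/16

E[X] = (3/16)·(-7) + (5/16)·6 + (1/8)·11 + (3/8)·13
     = 109/16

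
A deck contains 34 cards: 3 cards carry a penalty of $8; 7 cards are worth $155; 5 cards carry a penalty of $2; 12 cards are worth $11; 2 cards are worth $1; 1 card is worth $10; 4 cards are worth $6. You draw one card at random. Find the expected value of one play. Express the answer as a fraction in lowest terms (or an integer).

E[payout] = (3/34)·(-8) + (7/34)·155 + (5/34)·(-2) + (12/34)·11 + (2/34)·1 + (1/34)·10 + (4/34)·6 = 1219/34

1219/34 dollars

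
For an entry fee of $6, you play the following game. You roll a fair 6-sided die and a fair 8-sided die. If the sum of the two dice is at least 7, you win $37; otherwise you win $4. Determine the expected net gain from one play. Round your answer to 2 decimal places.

$20.69

E[payout] = (5/16)·4 + (11/16)·37 = 427/16
Expected profit = 427/16 − 6 = 331/16 ≈ $20.69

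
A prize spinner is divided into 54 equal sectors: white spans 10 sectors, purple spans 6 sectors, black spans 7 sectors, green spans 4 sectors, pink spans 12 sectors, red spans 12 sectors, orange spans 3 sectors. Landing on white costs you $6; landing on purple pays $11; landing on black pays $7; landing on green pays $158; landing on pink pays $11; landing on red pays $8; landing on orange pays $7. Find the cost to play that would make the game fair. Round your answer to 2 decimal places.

E[payout] = (10/54)·(-6) + (6/54)·11 + (7/54)·7 + (4/54)·158 + (12/54)·11 + (12/54)·8 + (3/54)·7 = 52/3
Fair fee = E[payout] = 52/3 ≈ $17.33

$17.33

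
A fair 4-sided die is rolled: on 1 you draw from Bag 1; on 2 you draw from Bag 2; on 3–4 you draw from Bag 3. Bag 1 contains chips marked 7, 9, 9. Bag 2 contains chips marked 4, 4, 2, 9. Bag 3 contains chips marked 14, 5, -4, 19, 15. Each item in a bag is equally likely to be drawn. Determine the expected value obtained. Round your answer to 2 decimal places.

8.17

E[X | Bag 1] = (7 + 9 + 9)/3 = 25/3
E[X | Bag 2] = (4 + 4 + 2 + 9)/4 = 19/4
E[X | Bag 3] = (14 + 5 − 4 + 19 + 15)/5 = 49/5
E[X] = (1/4)·25/3 + (1/4)·19/4 + (1/2)·49/5 = 1961/240 ≈ 8.17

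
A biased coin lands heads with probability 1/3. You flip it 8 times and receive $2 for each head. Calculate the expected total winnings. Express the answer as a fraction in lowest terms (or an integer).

16/3 dollars

E[#heads] = 8·1/3 = 8/3 (linearity over flips).
E[winnings] = 2·8/3 = 16/3.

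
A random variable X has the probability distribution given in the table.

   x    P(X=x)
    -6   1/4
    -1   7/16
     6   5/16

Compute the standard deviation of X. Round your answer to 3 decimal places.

E[X] = -1/16, E[X²] = 331/16
Var(X) = E[X²] − (E[X])² = 331/16 − 1/256 = 5295/256
SD(X) = √(5295/256) ≈ 4.548

4.548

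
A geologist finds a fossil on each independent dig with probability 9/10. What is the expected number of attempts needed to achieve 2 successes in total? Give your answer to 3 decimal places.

2.222

By linearity (sum of 2 independent geometric waits), E[trials] = 2/p = 2/(9/10) = 20/9.
≈ 2.222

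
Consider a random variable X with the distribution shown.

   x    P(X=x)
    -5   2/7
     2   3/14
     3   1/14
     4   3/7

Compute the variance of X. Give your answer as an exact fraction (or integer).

E[X] = (2/7)·(-5) + (3/14)·2 + (1/14)·3 + (3/7)·4 = 13/14
E[X²] = (2/7)·25 + (3/14)·4 + (1/14)·9 + (3/7)·16 = 31/2
Var(X) = 31/2 − (13/14)² = 2869/196

2869/196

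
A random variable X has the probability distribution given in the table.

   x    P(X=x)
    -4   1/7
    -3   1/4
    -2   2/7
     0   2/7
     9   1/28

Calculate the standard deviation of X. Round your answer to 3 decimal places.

E[X] = -11/7, E[X²] = 60/7
Var(X) = E[X²] − (E[X])² = 60/7 − 121/49 = 299/49
SD(X) = √(299/49) ≈ 2.470

2.470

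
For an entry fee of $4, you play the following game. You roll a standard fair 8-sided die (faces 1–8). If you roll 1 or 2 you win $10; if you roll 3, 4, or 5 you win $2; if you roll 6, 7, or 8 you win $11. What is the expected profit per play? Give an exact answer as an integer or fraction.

27/8 dollars

E[payout] = (3/8)·2 + (1/4)·10 + (3/8)·11 = 59/8
Expected profit = 59/8 − 4 = 27/8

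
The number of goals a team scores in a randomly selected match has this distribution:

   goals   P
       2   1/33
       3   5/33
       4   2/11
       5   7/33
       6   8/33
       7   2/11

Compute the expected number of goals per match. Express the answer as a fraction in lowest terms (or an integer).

166/33

E[X] = (1/33)·2 + (5/33)·3 + (2/11)·4 + (7/33)·5 + (8/33)·6 + (2/11)·7
     = 166/33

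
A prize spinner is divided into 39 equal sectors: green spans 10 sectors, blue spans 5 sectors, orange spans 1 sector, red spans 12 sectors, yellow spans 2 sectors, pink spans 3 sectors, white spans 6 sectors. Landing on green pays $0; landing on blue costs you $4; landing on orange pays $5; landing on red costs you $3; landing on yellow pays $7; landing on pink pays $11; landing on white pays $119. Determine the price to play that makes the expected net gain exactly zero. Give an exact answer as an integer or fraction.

710/39 dollars

E[payout] = (10/39)·0 + (5/39)·(-4) + (1/39)·5 + (12/39)·(-3) + (2/39)·7 + (3/39)·11 + (6/39)·119 = 710/39
Fair fee = E[payout] = 710/39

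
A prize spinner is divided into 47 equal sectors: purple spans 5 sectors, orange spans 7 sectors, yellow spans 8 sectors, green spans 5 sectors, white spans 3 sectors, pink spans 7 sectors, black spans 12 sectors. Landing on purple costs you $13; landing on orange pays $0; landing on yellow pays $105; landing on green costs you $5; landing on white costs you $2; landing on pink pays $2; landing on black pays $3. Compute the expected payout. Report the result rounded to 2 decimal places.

E[payout] = (5/47)·(-13) + (7/47)·0 + (8/47)·105 + (5/47)·(-5) + (3/47)·(-2) + (7/47)·2 + (12/47)·3 = 794/47
≈ $16.89

$16.89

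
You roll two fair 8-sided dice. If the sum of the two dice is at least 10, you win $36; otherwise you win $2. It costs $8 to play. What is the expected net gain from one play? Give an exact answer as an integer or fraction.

71/8 dollars

E[payout] = (9/16)·2 + (7/16)·36 = 135/8
Expected profit = 135/8 − 8 = 71/8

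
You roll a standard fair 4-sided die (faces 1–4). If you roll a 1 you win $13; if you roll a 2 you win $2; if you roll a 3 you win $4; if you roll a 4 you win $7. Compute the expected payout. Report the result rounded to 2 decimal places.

$6.50

E[payout] = (1/4)·2 + (1/4)·4 + (1/4)·7 + (1/4)·13 = 13/2
≈ $6.50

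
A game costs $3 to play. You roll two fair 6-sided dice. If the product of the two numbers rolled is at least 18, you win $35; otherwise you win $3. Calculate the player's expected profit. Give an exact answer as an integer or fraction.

E[payout] = (13/18)·3 + (5/18)·35 = 107/9
Expected profit = 107/9 − 3 = 80/9

80/9 dollars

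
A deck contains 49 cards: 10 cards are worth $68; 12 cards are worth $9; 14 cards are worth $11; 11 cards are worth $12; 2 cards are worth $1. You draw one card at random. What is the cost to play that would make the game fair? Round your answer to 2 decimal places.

E[payout] = (10/49)·68 + (12/49)·9 + (14/49)·11 + (11/49)·12 + (2/49)·1 = 1076/49
Fair fee = E[payout] = 1076/49 ≈ $21.96

$21.96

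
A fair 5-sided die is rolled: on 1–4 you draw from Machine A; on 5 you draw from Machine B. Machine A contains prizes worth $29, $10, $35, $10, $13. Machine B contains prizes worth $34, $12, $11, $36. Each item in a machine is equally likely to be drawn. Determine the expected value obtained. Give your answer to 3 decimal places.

$20.170

E[X | Machine A] = (29 + 10 + 35 + 10 + 13)/5 = 97/5
E[X | Machine B] = (34 + 12 + 11 + 36)/4 = 93/4
E[X] = (4/5)·97/5 + (1/5)·93/4 = 2017/100 ≈ 20.170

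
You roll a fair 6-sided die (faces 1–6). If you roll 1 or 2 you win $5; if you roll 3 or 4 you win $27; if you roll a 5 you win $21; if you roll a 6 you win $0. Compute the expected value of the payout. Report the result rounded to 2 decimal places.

E[payout] = (1/6)·0 + (1/3)·5 + (1/6)·21 + (1/3)·27 = 85/6
≈ $14.17

$14.17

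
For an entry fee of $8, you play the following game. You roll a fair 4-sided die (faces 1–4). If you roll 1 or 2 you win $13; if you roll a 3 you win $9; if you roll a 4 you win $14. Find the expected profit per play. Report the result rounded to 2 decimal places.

E[payout] = (1/4)·9 + (1/2)·13 + (1/4)·14 = 49/4
Expected profit = 49/4 − 8 = 17/4 ≈ $4.25

$4.25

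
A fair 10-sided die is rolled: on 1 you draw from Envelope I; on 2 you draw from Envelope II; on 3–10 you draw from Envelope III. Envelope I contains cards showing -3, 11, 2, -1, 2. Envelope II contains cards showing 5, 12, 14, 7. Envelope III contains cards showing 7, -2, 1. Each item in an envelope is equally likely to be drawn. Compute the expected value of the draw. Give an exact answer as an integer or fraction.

E[X | Envelope I] = (-3 + 11 + 2 − 1 + 2)/5 = 11/5
E[X | Envelope II] = (5 + 12 + 14 + 7)/4 = 19/2
E[X | Envelope III] = (7 − 2 + 1)/3 = 2
E[X] = (1/10)·11/5 + (1/10)·19/2 + (4/5)·2 = 277/100

277/100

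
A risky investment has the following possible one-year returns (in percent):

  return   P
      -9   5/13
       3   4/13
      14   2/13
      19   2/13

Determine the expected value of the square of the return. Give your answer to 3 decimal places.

119.615

E[X²] = (5/13)·81 + (4/13)·9 + (2/13)·196 + (2/13)·361
     = 1555/13 ≈ 119.615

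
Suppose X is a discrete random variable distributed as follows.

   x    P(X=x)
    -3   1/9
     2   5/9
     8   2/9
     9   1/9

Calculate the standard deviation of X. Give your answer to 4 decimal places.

E[X] = 32/9, E[X²] = 238/9
Var(X) = E[X²] − (E[X])² = 238/9 − 1024/81 = 1118/81
SD(X) = √(1118/81) ≈ 3.7152

3.7152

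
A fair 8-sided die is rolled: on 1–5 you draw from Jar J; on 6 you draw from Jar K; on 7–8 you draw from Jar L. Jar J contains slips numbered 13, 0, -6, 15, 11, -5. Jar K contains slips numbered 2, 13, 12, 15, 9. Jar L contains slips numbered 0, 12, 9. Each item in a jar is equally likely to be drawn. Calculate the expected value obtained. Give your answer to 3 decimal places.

E[X | Jar J] = (13 + 0 − 6 + 15 + 11 − 5)/6 = 14/3
E[X | Jar K] = (2 + 13 + 12 + 15 + 9)/5 = 51/5
E[X | Jar L] = (0 + 12 + 9)/3 = 7
E[X] = (5/8)·14/3 + (1/8)·51/5 + (1/4)·7 = 713/120 ≈ 5.942

5.942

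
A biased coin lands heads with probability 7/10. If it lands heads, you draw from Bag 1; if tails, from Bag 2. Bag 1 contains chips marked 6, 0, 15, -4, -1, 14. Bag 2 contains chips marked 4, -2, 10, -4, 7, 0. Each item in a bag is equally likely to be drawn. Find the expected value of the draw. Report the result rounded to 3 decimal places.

E[X | Bag 1] = (6 + 0 + 15 − 4 − 1 + 14)/6 = 5
E[X | Bag 2] = (4 − 2 + 10 − 4 + 7 + 0)/6 = 5/2
E[X] = (7/10)·5 + (3/10)·5/2 = 17/4 ≈ 4.250

4.250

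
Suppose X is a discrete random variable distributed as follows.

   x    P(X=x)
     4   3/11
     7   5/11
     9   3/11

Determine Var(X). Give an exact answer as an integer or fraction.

420/121

E[X] = (3/11)·4 + (5/11)·7 + (3/11)·9 = 74/11
E[X²] = (3/11)·16 + (5/11)·49 + (3/11)·81 = 536/11
Var(X) = 536/11 − (74/11)² = 420/121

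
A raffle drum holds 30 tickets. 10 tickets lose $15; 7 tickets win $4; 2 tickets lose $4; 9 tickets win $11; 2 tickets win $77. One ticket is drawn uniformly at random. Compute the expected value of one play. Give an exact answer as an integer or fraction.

E[payout] = (10/30)·(-15) + (7/30)·4 + (2/30)·(-4) + (9/30)·11 + (2/30)·77 = 41/10

41/10 dollars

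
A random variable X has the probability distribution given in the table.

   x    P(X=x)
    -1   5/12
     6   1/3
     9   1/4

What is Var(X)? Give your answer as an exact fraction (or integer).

647/36

E[X] = (5/12)·(-1) + (1/3)·6 + (1/4)·9 = 23/6
E[X²] = (5/12)·1 + (1/3)·36 + (1/4)·81 = 98/3
Var(X) = 98/3 − (23/6)² = 647/36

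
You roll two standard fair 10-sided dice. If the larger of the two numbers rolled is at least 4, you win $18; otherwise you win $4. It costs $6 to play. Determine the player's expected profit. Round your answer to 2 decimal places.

$10.74

E[payout] = (9/100)·4 + (91/100)·18 = 837/50
Expected profit = 837/50 − 6 = 537/50 ≈ $10.74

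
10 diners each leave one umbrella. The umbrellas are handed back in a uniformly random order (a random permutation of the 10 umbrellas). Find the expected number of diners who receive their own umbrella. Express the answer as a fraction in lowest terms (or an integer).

Let Xᵢ = 1 if person i gets their own umbrella. For each i, P(Xᵢ=1) = 1/10.
By linearity of expectation, E[X₁+…+X_10] = 10·(1/10) = 1.

1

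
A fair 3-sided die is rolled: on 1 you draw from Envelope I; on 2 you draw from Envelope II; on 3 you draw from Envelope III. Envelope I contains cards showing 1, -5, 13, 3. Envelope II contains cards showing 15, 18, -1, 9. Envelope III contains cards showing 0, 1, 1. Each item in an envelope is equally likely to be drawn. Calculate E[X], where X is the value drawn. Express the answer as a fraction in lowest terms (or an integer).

E[X | Envelope I] = (1 − 5 + 13 + 3)/4 = 3
E[X | Envelope II] = (15 + 18 − 1 + 9)/4 = 41/4
E[X | Envelope III] = (0 + 1 + 1)/3 = 2/3
E[X] = (1/3)·3 + (1/3)·41/4 + (1/3)·2/3 = 167/36

167/36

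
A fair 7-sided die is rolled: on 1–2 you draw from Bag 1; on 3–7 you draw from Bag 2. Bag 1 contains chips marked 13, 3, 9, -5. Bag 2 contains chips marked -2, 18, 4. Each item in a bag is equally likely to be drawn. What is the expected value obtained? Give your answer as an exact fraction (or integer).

E[X | Bag 1] = (13 + 3 + 9 − 5)/4 = 5
E[X | Bag 2] = (-2 + 18 + 4)/3 = 20/3
E[X] = (2/7)·5 + (5/7)·20/3 = 130/21

130/21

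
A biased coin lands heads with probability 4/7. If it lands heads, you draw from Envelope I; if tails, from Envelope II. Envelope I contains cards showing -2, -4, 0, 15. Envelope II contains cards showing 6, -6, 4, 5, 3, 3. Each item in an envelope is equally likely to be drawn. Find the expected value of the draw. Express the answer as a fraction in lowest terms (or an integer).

33/14

E[X | Envelope I] = (-2 − 4 + 0 + 15)/4 = 9/4
E[X | Envelope II] = (6 − 6 + 4 + 5 + 3 + 3)/6 = 5/2
E[X] = (4/7)·9/4 + (3/7)·5/2 = 33/14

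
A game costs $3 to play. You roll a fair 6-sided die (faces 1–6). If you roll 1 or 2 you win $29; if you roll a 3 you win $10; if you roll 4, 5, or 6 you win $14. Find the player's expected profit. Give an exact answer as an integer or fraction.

E[payout] = (1/6)·10 + (1/2)·14 + (1/3)·29 = 55/3
Expected profit = 55/3 − 3 = 46/3

46/3 dollars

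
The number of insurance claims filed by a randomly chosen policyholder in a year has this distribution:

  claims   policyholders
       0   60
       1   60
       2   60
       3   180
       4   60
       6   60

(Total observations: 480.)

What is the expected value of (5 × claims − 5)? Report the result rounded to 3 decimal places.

8.750

Total = 480, so P(claims=0) = 60/480, etc.
E[5x-5] = (1/8)·(-5) + (1/8)·0 + (1/8)·5 + (3/8)·10 + (1/8)·15 + (1/8)·25
     = 35/4 ≈ 8.750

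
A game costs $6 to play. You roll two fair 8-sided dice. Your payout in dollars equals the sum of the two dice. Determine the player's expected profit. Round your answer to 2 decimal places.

Distribution of the sum of the two dice: 2 w.p. 1/64, 3 w.p. 1/32, 4 w.p. 3/64, 5 w.p. 1/16, 6 w.p. 5/64, 7 w.p. 3/32, …
E[payout] = (1/64)·2 + (1/32)·3 + (3/64)·4 + (1/16)·5 + (5/64)·6 + (3/32)·7 + (7/64)·8 + (1/8)·9 + (7/64)·10 + (3/32)·11 + (5/64)·12 + (1/16)·13 + (3/64)·14 + (1/32)·15 + (1/64)·16 = 9
Expected profit = 9 − 6 = 3 ≈ $3.00

$3.00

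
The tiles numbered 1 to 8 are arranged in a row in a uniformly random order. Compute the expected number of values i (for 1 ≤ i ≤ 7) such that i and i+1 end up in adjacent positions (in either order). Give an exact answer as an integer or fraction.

For each i ∈ {1,…,7}, let Xᵢ = 1 if i and i+1 are adjacent. P(Xᵢ=1) = 2·(8−1)!/8! = 2/8.
By linearity, E[ΣXᵢ] = (7)·(2/8) = 7/4.

7/4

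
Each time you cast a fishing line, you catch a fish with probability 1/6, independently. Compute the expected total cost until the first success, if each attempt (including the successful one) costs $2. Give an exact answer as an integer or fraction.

E[#attempts] = 1/p = 6; E[cost] = 2·6 = 12.

$12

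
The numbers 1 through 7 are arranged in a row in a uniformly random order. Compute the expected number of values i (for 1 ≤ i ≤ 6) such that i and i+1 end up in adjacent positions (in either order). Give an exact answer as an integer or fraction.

For each i ∈ {1,…,6}, let Xᵢ = 1 if i and i+1 are adjacent. P(Xᵢ=1) = 2·(7−1)!/7! = 2/7.
By linearity, E[ΣXᵢ] = (6)·(2/7) = 12/7.

12/7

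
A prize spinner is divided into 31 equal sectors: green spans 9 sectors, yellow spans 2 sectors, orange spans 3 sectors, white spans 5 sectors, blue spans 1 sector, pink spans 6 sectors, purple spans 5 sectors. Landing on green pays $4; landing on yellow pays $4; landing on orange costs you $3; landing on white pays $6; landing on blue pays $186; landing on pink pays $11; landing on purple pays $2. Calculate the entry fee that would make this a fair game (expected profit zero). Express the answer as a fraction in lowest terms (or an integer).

327/31 dollars

E[payout] = (9/31)·4 + (2/31)·4 + (3/31)·(-3) + (5/31)·6 + (1/31)·186 + (6/31)·11 + (5/31)·2 = 327/31
Fair fee = E[payout] = 327/31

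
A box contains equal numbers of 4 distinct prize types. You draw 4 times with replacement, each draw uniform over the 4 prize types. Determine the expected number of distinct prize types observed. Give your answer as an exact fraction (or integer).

Let Xⱼ=1 if type j appears at least once. P(Xⱼ=1) = 1 − ((4−1)/4)^4 = 175/256.
E[#distinct] = 4·175/256 = 175/64.

175/64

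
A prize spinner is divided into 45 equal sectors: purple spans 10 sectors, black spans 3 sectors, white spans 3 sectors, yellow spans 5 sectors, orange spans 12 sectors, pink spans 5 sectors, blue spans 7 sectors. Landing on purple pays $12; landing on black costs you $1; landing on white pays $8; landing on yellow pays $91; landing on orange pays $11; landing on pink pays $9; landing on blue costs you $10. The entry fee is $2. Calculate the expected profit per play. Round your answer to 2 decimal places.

$13.62

E[payout] = (10/45)·12 + (3/45)·(-1) + (3/45)·8 + (5/45)·91 + (12/45)·11 + (5/45)·9 + (7/45)·(-10) = 703/45
Expected profit = 703/45 − 2 = 613/45 ≈ $13.62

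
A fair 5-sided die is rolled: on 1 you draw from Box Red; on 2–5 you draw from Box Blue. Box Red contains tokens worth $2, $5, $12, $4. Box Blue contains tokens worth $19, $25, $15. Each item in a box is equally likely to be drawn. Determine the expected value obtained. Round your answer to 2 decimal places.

$16.88

E[X | Box Red] = (2 + 5 + 12 + 4)/4 = 23/4
E[X | Box Blue] = (19 + 25 + 15)/3 = 59/3
E[X] = (1/5)·23/4 + (4/5)·59/3 = 1013/60 ≈ 16.88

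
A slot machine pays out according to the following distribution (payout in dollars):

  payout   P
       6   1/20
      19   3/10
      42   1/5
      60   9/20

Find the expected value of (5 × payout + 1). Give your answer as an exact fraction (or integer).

E[5x+1] = (1/20)·31 + (3/10)·96 + (1/5)·211 + (9/20)·301
     = 208

208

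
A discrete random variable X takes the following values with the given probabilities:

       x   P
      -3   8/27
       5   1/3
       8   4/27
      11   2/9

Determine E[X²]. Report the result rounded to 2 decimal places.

47.37

E[X²] = (8/27)·9 + (1/3)·25 + (4/27)·64 + (2/9)·121
     = 1279/27 ≈ 47.37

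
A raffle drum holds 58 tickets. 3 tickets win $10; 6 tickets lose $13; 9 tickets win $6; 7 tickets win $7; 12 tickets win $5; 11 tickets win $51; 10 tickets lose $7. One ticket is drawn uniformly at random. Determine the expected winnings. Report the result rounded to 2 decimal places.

E[payout] = (3/58)·10 + (6/58)·(-13) + (9/58)·6 + (7/58)·7 + (12/58)·5 + (11/58)·51 + (10/58)·(-7) = 303/29
≈ $10.45

$10.45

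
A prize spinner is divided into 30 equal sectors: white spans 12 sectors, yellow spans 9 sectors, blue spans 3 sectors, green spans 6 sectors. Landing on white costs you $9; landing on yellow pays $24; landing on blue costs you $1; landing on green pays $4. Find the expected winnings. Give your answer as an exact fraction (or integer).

43/10 dollars

E[payout] = (12/30)·(-9) + (9/30)·24 + (3/30)·(-1) + (6/30)·4 = 43/10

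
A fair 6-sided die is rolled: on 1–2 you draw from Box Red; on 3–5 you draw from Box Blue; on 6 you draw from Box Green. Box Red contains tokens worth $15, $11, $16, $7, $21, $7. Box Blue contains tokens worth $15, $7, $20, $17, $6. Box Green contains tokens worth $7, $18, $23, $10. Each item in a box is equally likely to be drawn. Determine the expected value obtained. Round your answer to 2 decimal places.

$13.19

E[X | Box Red] = (15 + 11 + 16 + 7 + 21 + 7)/6 = 77/6
E[X | Box Blue] = (15 + 7 + 20 + 17 + 6)/5 = 13
E[X | Box Green] = (7 + 18 + 23 + 10)/4 = 29/2
E[X] = (1/3)·77/6 + (1/2)·13 + (1/6)·29/2 = 475/36 ≈ 13.19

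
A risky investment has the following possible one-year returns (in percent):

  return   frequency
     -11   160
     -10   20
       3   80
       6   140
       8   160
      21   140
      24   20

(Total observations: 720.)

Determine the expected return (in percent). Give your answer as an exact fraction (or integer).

191/36

Total = 720, so P(return=-11) = 160/720, etc.
E[X] = (2/9)·(-11) + (1/36)·(-10) + (1/9)·3 + (7/36)·6 + (2/9)·8 + (7/36)·21 + (1/36)·24
     = 191/36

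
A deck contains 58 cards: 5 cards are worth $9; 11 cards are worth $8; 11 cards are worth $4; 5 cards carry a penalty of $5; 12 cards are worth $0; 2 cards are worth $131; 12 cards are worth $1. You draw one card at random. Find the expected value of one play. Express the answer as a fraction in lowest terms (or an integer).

213/29 dollars

E[payout] = (5/58)·9 + (11/58)·8 + (11/58)·4 + (5/58)·(-5) + (12/58)·0 + (2/58)·131 + (12/58)·1 = 213/29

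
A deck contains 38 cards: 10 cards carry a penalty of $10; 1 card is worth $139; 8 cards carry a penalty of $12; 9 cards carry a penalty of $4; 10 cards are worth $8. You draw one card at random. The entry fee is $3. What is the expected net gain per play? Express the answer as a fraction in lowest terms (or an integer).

E[payout] = (10/38)·(-10) + (1/38)·139 + (8/38)·(-12) + (9/38)·(-4) + (10/38)·8 = -13/38
Expected profit = -13/38 − 3 = -127/38

-127/38 dollars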